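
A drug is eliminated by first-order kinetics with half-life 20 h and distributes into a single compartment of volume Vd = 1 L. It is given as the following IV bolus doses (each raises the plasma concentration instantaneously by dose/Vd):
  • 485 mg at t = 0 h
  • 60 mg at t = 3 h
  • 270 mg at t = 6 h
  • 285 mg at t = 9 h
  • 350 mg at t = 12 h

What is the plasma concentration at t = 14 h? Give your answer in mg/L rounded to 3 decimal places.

k = ln 2 / 20 = 0.03466 per h
Dose 1 (485 mg at t=0 h): 485·exp(−0.03466·14) = 298.553 mg/L
Dose 2 (60 mg at t=3 h): 60·exp(−0.03466·11) = 40.981 mg/L
Dose 3 (270 mg at t=6 h): 270·exp(−0.03466·8) = 204.622 mg/L
Dose 4 (285 mg at t=9 h): 285·exp(−0.03466·5) = 239.655 mg/L
Dose 5 (350 mg at t=12 h): 350·exp(−0.03466·2) = 326.562 mg/L
C(14) = 298.553 + 40.981 + 204.622 + 239.655 + 326.562 = 1110.372 mg/L

1110.372 mg/L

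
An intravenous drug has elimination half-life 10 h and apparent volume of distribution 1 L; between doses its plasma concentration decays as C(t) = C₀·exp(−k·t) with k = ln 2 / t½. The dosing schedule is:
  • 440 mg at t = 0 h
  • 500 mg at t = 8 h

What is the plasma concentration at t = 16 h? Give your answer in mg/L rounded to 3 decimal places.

432.320 mg/L

k = ln 2 / 10 = 0.06931 per h
Dose 1 (440 mg at t=0 h): 440·exp(−0.06931·16) = 145.146 mg/L
Dose 2 (500 mg at t=8 h): 500·exp(−0.06931·8) = 287.175 mg/L
C(16) = 145.146 + 287.175 = 432.320 mg/L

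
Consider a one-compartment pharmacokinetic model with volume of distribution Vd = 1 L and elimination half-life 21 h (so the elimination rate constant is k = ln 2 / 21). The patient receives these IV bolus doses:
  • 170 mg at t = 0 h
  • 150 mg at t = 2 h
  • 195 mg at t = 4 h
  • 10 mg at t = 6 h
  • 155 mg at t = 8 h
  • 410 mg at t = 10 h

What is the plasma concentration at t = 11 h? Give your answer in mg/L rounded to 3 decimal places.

k = ln 2 / 21 = 0.03301 per h
Dose 1 (170 mg at t=0 h): 170·exp(−0.03301·11) = 118.241 mg/L
Dose 2 (150 mg at t=2 h): 150·exp(−0.03301·9) = 111.450 mg/L
Dose 3 (195 mg at t=4 h): 195·exp(−0.03301·7) = 154.772 mg/L
Dose 4 (10 mg at t=6 h): 10·exp(−0.03301·5) = 8.479 mg/L
Dose 5 (155 mg at t=8 h): 155·exp(−0.03301·3) = 140.387 mg/L
Dose 6 (410 mg at t=10 h): 410·exp(−0.03301·1) = 396.688 mg/L
C(11) = 118.241 + 111.450 + 154.772 + 8.479 + 140.387 + 396.688 = 930.016 mg/L

930.016 mg/L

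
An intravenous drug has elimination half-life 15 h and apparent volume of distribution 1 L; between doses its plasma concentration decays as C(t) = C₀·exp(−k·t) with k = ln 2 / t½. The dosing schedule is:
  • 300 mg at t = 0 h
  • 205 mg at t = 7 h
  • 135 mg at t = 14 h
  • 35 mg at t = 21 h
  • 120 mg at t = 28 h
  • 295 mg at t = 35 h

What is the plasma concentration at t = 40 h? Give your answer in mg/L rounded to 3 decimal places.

450.075 mg/L

k = ln 2 / 15 = 0.04621 per h
Dose 1 (300 mg at t=0 h): 300·exp(−0.04621·40) = 47.247 mg/L
Dose 2 (205 mg at t=7 h): 205·exp(−0.04621·33) = 44.616 mg/L
Dose 3 (135 mg at t=14 h): 135·exp(−0.04621·26) = 40.602 mg/L
Dose 4 (35 mg at t=21 h): 35·exp(−0.04621·19) = 14.547 mg/L
Dose 5 (120 mg at t=28 h): 120·exp(−0.04621·12) = 68.922 mg/L
Dose 6 (295 mg at t=35 h): 295·exp(−0.04621·5) = 234.142 mg/L
C(40) = 47.247 + 44.616 + 40.602 + 14.547 + 68.922 + 234.142 = 450.075 mg/L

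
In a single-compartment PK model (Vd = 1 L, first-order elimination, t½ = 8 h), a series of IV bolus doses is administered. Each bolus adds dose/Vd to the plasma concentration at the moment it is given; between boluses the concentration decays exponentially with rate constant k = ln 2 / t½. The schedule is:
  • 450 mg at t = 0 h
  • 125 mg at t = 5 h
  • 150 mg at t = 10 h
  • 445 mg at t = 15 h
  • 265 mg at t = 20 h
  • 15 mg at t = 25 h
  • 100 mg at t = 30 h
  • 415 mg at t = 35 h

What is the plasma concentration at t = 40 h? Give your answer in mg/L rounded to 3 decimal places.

k = ln 2 / 8 = 0.08664 per h
Dose 1 (450 mg at t=0 h): 450·exp(−0.08664·40) = 14.062 mg/L
Dose 2 (125 mg at t=5 h): 125·exp(−0.08664·35) = 6.024 mg/L
Dose 3 (150 mg at t=10 h): 150·exp(−0.08664·30) = 11.149 mg/L
Dose 4 (445 mg at t=15 h): 445·exp(−0.08664·25) = 51.008 mg/L
Dose 5 (265 mg at t=20 h): 265·exp(−0.08664·20) = 46.846 mg/L
Dose 6 (15 mg at t=25 h): 15·exp(−0.08664·15) = 4.089 mg/L
Dose 7 (100 mg at t=30 h): 100·exp(−0.08664·10) = 42.045 mg/L
Dose 8 (415 mg at t=35 h): 415·exp(−0.08664·5) = 269.094 mg/L
C(40) = 14.062 + 6.024 + 11.149 + 51.008 + 46.846 + 4.089 + 42.045 + 269.094 = 444.318 mg/L

444.318 mg/L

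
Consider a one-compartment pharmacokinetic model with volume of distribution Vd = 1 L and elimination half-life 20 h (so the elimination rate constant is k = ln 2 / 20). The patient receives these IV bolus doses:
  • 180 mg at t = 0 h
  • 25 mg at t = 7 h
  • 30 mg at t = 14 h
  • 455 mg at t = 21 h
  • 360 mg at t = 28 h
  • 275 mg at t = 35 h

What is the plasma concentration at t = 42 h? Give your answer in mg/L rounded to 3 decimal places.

k = ln 2 / 20 = 0.03466 per h
Dose 1 (180 mg at t=0 h): 180·exp(−0.03466·42) = 41.986 mg/L
Dose 2 (25 mg at t=7 h): 25·exp(−0.03466·35) = 7.433 mg/L
Dose 3 (30 mg at t=14 h): 30·exp(−0.03466·28) = 11.368 mg/L
Dose 4 (455 mg at t=21 h): 455·exp(−0.03466·21) = 219.751 mg/L
Dose 5 (360 mg at t=28 h): 360·exp(−0.03466·14) = 221.606 mg/L
Dose 6 (275 mg at t=35 h): 275·exp(−0.03466·7) = 215.761 mg/L
C(42) = 41.986 + 7.433 + 11.368 + 219.751 + 221.606 + 215.761 = 717.904 mg/L

717.904 mg/L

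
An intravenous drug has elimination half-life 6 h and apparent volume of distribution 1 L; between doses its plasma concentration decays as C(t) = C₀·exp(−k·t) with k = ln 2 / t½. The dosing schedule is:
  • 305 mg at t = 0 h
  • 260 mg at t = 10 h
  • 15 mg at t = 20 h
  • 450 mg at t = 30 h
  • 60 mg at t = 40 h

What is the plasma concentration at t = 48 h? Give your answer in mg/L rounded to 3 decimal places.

k = ln 2 / 6 = 0.11552 per h
Dose 1 (305 mg at t=0 h): 305·exp(−0.11552·48) = 1.191 mg/L
Dose 2 (260 mg at t=10 h): 260·exp(−0.11552·38) = 3.224 mg/L
Dose 3 (15 mg at t=20 h): 15·exp(−0.11552·28) = 0.591 mg/L
Dose 4 (450 mg at t=30 h): 450·exp(−0.11552·18) = 56.250 mg/L
Dose 5 (60 mg at t=40 h): 60·exp(−0.11552·8) = 23.811 mg/L
C(48) = 1.191 + 3.224 + 0.591 + 56.250 + 23.811 = 85.067 mg/L

85.067 mg/L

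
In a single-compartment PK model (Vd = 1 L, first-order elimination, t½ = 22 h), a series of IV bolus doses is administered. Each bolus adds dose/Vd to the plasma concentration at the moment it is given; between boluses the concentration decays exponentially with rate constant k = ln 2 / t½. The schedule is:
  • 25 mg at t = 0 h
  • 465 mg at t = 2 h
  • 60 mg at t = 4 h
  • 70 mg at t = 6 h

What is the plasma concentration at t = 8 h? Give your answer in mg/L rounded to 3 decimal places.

522.956 mg/L

k = ln 2 / 22 = 0.03151 per h
Dose 1 (25 mg at t=0 h): 25·exp(−0.03151·8) = 19.430 mg/L
Dose 2 (465 mg at t=2 h): 465·exp(−0.03151·6) = 384.905 mg/L
Dose 3 (60 mg at t=4 h): 60·exp(−0.03151·4) = 52.895 mg/L
Dose 4 (70 mg at t=6 h): 70·exp(−0.03151·2) = 65.725 mg/L
C(8) = 19.430 + 384.905 + 52.895 + 65.725 = 522.956 mg/L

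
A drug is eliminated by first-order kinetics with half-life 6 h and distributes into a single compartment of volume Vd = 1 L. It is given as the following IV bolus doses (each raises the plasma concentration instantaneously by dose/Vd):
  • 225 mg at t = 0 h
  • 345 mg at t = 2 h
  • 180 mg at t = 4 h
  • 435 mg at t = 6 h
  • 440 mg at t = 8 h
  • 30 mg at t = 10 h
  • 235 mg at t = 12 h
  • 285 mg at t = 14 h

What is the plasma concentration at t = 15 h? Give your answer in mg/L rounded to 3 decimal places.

k = ln 2 / 6 = 0.11552 per h
Dose 1 (225 mg at t=0 h): 225·exp(−0.11552·15) = 39.775 mg/L
Dose 2 (345 mg at t=2 h): 345·exp(−0.11552·13) = 76.840 mg/L
Dose 3 (180 mg at t=4 h): 180·exp(−0.11552·11) = 50.511 mg/L
Dose 4 (435 mg at t=6 h): 435·exp(−0.11552·9) = 153.796 mg/L
Dose 5 (440 mg at t=8 h): 440·exp(−0.11552·7) = 195.998 mg/L
Dose 6 (30 mg at t=10 h): 30·exp(−0.11552·5) = 16.837 mg/L
Dose 7 (235 mg at t=12 h): 235·exp(−0.11552·3) = 166.170 mg/L
Dose 8 (285 mg at t=14 h): 285·exp(−0.11552·1) = 253.906 mg/L
C(15) = 39.775 + 76.840 + 50.511 + 153.796 + 195.998 + 16.837 + 166.170 + 253.906 = 953.832 mg/L

953.832 mg/L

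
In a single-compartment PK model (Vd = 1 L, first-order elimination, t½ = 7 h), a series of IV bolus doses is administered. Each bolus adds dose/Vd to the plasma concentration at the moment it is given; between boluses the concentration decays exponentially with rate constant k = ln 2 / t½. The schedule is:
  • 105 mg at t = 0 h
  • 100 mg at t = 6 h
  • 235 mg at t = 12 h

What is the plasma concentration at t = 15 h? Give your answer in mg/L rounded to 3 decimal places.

239.396 mg/L

k = ln 2 / 7 = 0.09902 per h
Dose 1 (105 mg at t=0 h): 105·exp(−0.09902·15) = 23.775 mg/L
Dose 2 (100 mg at t=6 h): 100·exp(−0.09902·9) = 41.017 mg/L
Dose 3 (235 mg at t=12 h): 235·exp(−0.09902·3) = 174.604 mg/L
C(15) = 23.775 + 41.017 + 174.604 = 239.396 mg/L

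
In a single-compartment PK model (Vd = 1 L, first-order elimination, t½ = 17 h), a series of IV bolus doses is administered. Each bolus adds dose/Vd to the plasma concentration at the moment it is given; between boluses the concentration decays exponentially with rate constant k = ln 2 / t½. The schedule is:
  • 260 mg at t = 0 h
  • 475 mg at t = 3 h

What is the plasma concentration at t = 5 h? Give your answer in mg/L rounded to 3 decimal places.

k = ln 2 / 17 = 0.04077 per h
Dose 1 (260 mg at t=0 h): 260·exp(−0.04077·5) = 212.048 mg/L
Dose 2 (475 mg at t=3 h): 475·exp(−0.04077·2) = 437.803 mg/L
C(5) = 212.048 + 437.803 = 649.851 mg/L

649.851 mg/L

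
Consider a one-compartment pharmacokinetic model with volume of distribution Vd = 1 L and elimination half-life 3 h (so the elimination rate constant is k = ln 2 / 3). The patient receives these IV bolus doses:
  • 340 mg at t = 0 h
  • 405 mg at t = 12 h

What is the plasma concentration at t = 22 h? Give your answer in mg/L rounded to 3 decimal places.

k = ln 2 / 3 = 0.23105 per h
Dose 1 (340 mg at t=0 h): 340·exp(−0.23105·22) = 2.108 mg/L
Dose 2 (405 mg at t=12 h): 405·exp(−0.23105·10) = 40.181 mg/L
C(22) = 2.108 + 40.181 = 42.289 mg/L

42.289 mg/L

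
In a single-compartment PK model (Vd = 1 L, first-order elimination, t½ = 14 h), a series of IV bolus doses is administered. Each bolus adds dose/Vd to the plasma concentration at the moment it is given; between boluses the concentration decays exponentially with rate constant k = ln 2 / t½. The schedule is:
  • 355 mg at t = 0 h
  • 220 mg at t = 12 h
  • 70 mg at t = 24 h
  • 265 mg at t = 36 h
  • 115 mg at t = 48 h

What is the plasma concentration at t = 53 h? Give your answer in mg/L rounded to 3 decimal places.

275.284 mg/L

k = ln 2 / 14 = 0.04951 per h
Dose 1 (355 mg at t=0 h): 355·exp(−0.04951·53) = 25.740 mg/L
Dose 2 (220 mg at t=12 h): 220·exp(−0.04951·41) = 28.896 mg/L
Dose 3 (70 mg at t=24 h): 70·exp(−0.04951·29) = 16.655 mg/L
Dose 4 (265 mg at t=36 h): 265·exp(−0.04951·17) = 114.211 mg/L
Dose 5 (115 mg at t=48 h): 115·exp(−0.04951·5) = 89.782 mg/L
C(53) = 25.740 + 28.896 + 16.655 + 114.211 + 89.782 = 275.284 mg/L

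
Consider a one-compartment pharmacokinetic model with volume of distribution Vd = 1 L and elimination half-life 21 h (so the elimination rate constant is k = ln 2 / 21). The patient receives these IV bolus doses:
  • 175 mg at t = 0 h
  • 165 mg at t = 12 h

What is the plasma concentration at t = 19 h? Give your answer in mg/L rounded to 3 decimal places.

224.432 mg/L

k = ln 2 / 21 = 0.03301 per h
Dose 1 (175 mg at t=0 h): 175·exp(−0.03301·19) = 93.471 mg/L
Dose 2 (165 mg at t=12 h): 165·exp(−0.03301·7) = 130.961 mg/L
C(19) = 93.471 + 130.961 = 224.432 mg/L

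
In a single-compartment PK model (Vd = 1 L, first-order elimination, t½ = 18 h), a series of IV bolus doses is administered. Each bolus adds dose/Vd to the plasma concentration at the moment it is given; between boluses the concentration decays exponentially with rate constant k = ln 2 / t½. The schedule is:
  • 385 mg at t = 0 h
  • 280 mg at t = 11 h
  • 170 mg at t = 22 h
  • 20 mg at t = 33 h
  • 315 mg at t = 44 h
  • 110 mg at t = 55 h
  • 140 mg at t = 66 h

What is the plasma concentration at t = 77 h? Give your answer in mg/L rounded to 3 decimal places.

k = ln 2 / 18 = 0.03851 per h
Dose 1 (385 mg at t=0 h): 385·exp(−0.03851·77) = 19.848 mg/L
Dose 2 (280 mg at t=11 h): 280·exp(−0.03851·66) = 22.049 mg/L
Dose 3 (170 mg at t=22 h): 170·exp(−0.03851·55) = 20.447 mg/L
Dose 4 (20 mg at t=33 h): 20·exp(−0.03851·44) = 3.674 mg/L
Dose 5 (315 mg at t=44 h): 315·exp(−0.03851·33) = 88.394 mg/L
Dose 6 (110 mg at t=55 h): 110·exp(−0.03851·22) = 47.148 mg/L
Dose 7 (140 mg at t=66 h): 140·exp(−0.03851·11) = 91.657 mg/L
C(77) = 19.848 + 22.049 + 20.447 + 3.674 + 88.394 + 47.148 + 91.657 = 293.218 mg/L

293.218 mg/L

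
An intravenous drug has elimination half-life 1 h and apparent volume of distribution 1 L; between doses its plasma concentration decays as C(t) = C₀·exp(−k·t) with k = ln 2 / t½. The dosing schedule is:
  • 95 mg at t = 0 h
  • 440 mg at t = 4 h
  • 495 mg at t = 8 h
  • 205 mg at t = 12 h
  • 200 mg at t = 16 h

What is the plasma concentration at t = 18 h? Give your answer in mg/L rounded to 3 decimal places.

53.714 mg/L

k = ln 2 / 1 = 0.69315 per h
Dose 1 (95 mg at t=0 h): 95·exp(−0.69315·18) = 0.000 mg/L
Dose 2 (440 mg at t=4 h): 440·exp(−0.69315·14) = 0.027 mg/L
Dose 3 (495 mg at t=8 h): 495·exp(−0.69315·10) = 0.483 mg/L
Dose 4 (205 mg at t=12 h): 205·exp(−0.69315·6) = 3.203 mg/L
Dose 5 (200 mg at t=16 h): 200·exp(−0.69315·2) = 50.000 mg/L
C(18) = 0.000 + 0.027 + 0.483 + 3.203 + 50.000 = 53.714 mg/L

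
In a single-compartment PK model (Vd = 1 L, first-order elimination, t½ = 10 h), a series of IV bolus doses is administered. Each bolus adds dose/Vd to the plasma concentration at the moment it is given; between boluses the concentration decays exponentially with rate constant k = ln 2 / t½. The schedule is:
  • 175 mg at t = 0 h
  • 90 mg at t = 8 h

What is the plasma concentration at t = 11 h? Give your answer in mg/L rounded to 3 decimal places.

k = ln 2 / 10 = 0.06931 per h
Dose 1 (175 mg at t=0 h): 175·exp(−0.06931·11) = 81.640 mg/L
Dose 2 (90 mg at t=8 h): 90·exp(−0.06931·3) = 73.103 mg/L
C(11) = 81.640 + 73.103 = 154.743 mg/L

154.743 mg/L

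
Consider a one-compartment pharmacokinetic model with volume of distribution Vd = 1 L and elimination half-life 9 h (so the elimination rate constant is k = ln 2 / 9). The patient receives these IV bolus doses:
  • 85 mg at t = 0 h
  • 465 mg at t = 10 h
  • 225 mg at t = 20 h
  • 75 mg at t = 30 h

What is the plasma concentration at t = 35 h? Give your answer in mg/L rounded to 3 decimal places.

k = ln 2 / 9 = 0.07702 per h
Dose 1 (85 mg at t=0 h): 85·exp(−0.07702·35) = 5.738 mg/L
Dose 2 (465 mg at t=10 h): 465·exp(−0.07702·25) = 67.805 mg/L
Dose 3 (225 mg at t=20 h): 225·exp(−0.07702·15) = 70.871 mg/L
Dose 4 (75 mg at t=30 h): 75·exp(−0.07702·5) = 51.030 mg/L
C(35) = 5.738 + 67.805 + 70.871 + 51.030 = 195.443 mg/L

195.443 mg/L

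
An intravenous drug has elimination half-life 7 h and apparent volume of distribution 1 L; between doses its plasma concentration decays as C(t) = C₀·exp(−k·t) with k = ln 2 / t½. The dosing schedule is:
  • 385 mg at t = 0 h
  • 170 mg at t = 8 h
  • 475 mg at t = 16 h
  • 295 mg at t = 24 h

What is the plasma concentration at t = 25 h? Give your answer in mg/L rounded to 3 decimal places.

525.981 mg/L

k = ln 2 / 7 = 0.09902 per h
Dose 1 (385 mg at t=0 h): 385·exp(−0.09902·25) = 32.386 mg/L
Dose 2 (170 mg at t=8 h): 170·exp(−0.09902·17) = 31.577 mg/L
Dose 3 (475 mg at t=16 h): 475·exp(−0.09902·9) = 194.830 mg/L
Dose 4 (295 mg at t=24 h): 295·exp(−0.09902·1) = 267.188 mg/L
C(25) = 32.386 + 31.577 + 194.830 + 267.188 = 525.981 mg/L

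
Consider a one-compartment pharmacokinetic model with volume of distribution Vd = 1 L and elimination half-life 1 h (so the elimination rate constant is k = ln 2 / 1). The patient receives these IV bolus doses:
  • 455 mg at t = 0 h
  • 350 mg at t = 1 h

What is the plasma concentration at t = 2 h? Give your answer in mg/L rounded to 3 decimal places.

k = ln 2 / 1 = 0.69315 per h
Dose 1 (455 mg at t=0 h): 455·exp(−0.69315·2) = 113.750 mg/L
Dose 2 (350 mg at t=1 h): 350·exp(−0.69315·1) = 175.000 mg/L
C(2) = 113.750 + 175.000 = 288.750 mg/L

288.750 mg/L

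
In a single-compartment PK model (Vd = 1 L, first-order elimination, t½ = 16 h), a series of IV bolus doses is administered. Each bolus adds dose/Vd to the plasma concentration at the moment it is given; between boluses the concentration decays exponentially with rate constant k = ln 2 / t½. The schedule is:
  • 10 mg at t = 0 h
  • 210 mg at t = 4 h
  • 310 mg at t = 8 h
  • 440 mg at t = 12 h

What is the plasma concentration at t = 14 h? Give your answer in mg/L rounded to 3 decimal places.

784.145 mg/L

k = ln 2 / 16 = 0.04332 per h
Dose 1 (10 mg at t=0 h): 10·exp(−0.04332·14) = 5.453 mg/L
Dose 2 (210 mg at t=4 h): 210·exp(−0.04332·10) = 136.168 mg/L
Dose 3 (310 mg at t=8 h): 310·exp(−0.04332·6) = 239.043 mg/L
Dose 4 (440 mg at t=12 h): 440·exp(−0.04332·2) = 403.482 mg/L
C(14) = 5.453 + 136.168 + 239.043 + 403.482 = 784.145 mg/L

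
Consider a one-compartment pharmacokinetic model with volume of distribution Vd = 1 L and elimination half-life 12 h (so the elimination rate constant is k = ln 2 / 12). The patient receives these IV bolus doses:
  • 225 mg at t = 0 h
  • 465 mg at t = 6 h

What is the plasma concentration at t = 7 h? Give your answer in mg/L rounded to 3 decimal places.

k = ln 2 / 12 = 0.05776 per h
Dose 1 (225 mg at t=0 h): 225·exp(−0.05776·7) = 150.169 mg/L
Dose 2 (465 mg at t=6 h): 465·exp(−0.05776·1) = 438.902 mg/L
C(7) = 150.169 + 438.902 = 589.071 mg/L

589.071 mg/L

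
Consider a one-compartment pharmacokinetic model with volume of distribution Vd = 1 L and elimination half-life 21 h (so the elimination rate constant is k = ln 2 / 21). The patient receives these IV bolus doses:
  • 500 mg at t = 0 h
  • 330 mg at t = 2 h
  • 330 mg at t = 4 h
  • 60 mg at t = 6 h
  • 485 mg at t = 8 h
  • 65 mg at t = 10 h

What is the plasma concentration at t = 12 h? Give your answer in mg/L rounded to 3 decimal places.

1362.202 mg/L

k = ln 2 / 21 = 0.03301 per h
Dose 1 (500 mg at t=0 h): 500·exp(−0.03301·12) = 336.475 mg/L
Dose 2 (330 mg at t=2 h): 330·exp(−0.03301·10) = 237.228 mg/L
Dose 3 (330 mg at t=4 h): 330·exp(−0.03301·8) = 253.417 mg/L
Dose 4 (60 mg at t=6 h): 60·exp(−0.03301·6) = 49.220 mg/L
Dose 5 (485 mg at t=8 h): 485·exp(−0.03301·4) = 425.013 mg/L
Dose 6 (65 mg at t=10 h): 65·exp(−0.03301·2) = 60.848 mg/L
C(12) = 336.475 + 237.228 + 253.417 + 49.220 + 425.013 + 60.848 = 1362.202 mg/L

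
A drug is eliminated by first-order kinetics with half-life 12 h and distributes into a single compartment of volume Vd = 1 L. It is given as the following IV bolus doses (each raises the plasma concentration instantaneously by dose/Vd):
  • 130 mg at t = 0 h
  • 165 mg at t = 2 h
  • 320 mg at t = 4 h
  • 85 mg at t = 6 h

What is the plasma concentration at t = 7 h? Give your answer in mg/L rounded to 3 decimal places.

k = ln 2 / 12 = 0.05776 per h
Dose 1 (130 mg at t=0 h): 130·exp(−0.05776·7) = 86.765 mg/L
Dose 2 (165 mg at t=2 h): 165·exp(−0.05776·5) = 123.610 mg/L
Dose 3 (320 mg at t=4 h): 320·exp(−0.05776·3) = 269.087 mg/L
Dose 4 (85 mg at t=6 h): 85·exp(−0.05776·1) = 80.229 mg/L
C(7) = 86.765 + 123.610 + 269.087 + 80.229 = 559.691 mg/L

559.691 mg/L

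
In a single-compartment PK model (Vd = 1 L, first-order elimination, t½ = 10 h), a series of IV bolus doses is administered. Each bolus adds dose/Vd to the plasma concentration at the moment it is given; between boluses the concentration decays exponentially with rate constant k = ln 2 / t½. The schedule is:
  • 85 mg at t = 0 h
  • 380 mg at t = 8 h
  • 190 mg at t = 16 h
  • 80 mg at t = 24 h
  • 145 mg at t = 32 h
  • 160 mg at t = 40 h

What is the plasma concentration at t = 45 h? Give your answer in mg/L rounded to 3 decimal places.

k = ln 2 / 10 = 0.06931 per h
Dose 1 (85 mg at t=0 h): 85·exp(−0.06931·45) = 3.757 mg/L
Dose 2 (380 mg at t=8 h): 380·exp(−0.06931·37) = 29.240 mg/L
Dose 3 (190 mg at t=16 h): 190·exp(−0.06931·29) = 25.455 mg/L
Dose 4 (80 mg at t=24 h): 80·exp(−0.06931·21) = 18.661 mg/L
Dose 5 (145 mg at t=32 h): 145·exp(−0.06931·13) = 58.888 mg/L
Dose 6 (160 mg at t=40 h): 160·exp(−0.06931·5) = 113.137 mg/L
C(45) = 3.757 + 29.240 + 25.455 + 18.661 + 58.888 + 113.137 = 249.137 mg/L

249.137 mg/L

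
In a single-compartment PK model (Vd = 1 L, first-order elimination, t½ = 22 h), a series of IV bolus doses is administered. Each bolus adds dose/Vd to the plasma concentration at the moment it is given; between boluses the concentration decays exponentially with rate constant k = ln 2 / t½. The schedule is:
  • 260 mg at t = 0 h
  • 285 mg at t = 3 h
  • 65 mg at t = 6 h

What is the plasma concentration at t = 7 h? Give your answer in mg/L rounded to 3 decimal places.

522.778 mg/L

k = ln 2 / 22 = 0.03151 per h
Dose 1 (260 mg at t=0 h): 260·exp(−0.03151·7) = 208.541 mg/L
Dose 2 (285 mg at t=3 h): 285·exp(−0.03151·4) = 251.254 mg/L
Dose 3 (65 mg at t=6 h): 65·exp(−0.03151·1) = 62.984 mg/L
C(7) = 208.541 + 251.254 + 62.984 = 522.778 mg/L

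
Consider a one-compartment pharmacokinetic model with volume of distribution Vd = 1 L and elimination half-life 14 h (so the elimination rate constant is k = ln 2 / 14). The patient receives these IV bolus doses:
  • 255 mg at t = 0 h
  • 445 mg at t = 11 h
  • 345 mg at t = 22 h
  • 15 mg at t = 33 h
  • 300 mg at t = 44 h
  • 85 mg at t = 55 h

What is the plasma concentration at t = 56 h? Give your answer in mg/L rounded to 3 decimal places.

379.279 mg/L

k = ln 2 / 14 = 0.04951 per h
Dose 1 (255 mg at t=0 h): 255·exp(−0.04951·56) = 15.938 mg/L
Dose 2 (445 mg at t=11 h): 445·exp(−0.04951·45) = 47.947 mg/L
Dose 3 (345 mg at t=22 h): 345·exp(−0.04951·34) = 64.084 mg/L
Dose 4 (15 mg at t=33 h): 15·exp(−0.04951·23) = 4.803 mg/L
Dose 5 (300 mg at t=44 h): 300·exp(−0.04951·12) = 165.613 mg/L
Dose 6 (85 mg at t=55 h): 85·exp(−0.04951·1) = 80.894 mg/L
C(56) = 15.938 + 47.947 + 64.084 + 4.803 + 165.613 + 80.894 = 379.279 mg/L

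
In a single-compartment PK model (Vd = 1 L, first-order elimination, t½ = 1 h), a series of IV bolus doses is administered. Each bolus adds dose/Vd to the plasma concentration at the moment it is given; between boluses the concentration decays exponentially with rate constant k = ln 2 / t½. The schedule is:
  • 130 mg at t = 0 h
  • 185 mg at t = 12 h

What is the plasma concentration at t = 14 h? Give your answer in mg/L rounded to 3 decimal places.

46.258 mg/L

k = ln 2 / 1 = 0.69315 per h
Dose 1 (130 mg at t=0 h): 130·exp(−0.69315·14) = 0.008 mg/L
Dose 2 (185 mg at t=12 h): 185·exp(−0.69315·2) = 46.250 mg/L
C(14) = 0.008 + 46.250 = 46.258 mg/L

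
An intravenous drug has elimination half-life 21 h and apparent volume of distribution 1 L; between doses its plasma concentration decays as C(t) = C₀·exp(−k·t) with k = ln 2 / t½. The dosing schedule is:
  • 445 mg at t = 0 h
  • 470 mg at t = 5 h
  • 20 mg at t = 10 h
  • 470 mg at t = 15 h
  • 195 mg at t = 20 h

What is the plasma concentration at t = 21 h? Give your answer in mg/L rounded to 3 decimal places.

k = ln 2 / 21 = 0.03301 per h
Dose 1 (445 mg at t=0 h): 445·exp(−0.03301·21) = 222.500 mg/L
Dose 2 (470 mg at t=5 h): 470·exp(−0.03301·16) = 277.167 mg/L
Dose 3 (20 mg at t=10 h): 20·exp(−0.03301·11) = 13.911 mg/L
Dose 4 (470 mg at t=15 h): 470·exp(−0.03301·6) = 385.558 mg/L
Dose 5 (195 mg at t=20 h): 195·exp(−0.03301·1) = 188.669 mg/L
C(21) = 222.500 + 277.167 + 13.911 + 385.558 + 188.669 = 1087.804 mg/L

1087.804 mg/L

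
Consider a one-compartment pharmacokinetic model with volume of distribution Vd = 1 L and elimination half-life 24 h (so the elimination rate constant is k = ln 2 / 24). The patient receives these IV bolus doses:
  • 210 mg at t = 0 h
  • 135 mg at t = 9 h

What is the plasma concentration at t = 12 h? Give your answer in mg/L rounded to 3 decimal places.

k = ln 2 / 24 = 0.02888 per h
Dose 1 (210 mg at t=0 h): 210·exp(−0.02888·12) = 148.492 mg/L
Dose 2 (135 mg at t=9 h): 135·exp(−0.02888·3) = 123.796 mg/L
C(12) = 148.492 + 123.796 = 272.288 mg/L

272.288 mg/L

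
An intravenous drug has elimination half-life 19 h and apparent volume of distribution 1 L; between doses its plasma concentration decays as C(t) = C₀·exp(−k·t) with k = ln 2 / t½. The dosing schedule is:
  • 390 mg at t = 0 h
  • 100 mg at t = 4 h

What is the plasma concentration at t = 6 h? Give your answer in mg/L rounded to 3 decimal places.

406.294 mg/L

k = ln 2 / 19 = 0.03648 per h
Dose 1 (390 mg at t=0 h): 390·exp(−0.03648·6) = 313.330 mg/L
Dose 2 (100 mg at t=4 h): 100·exp(−0.03648·2) = 92.964 mg/L
C(6) = 313.330 + 92.964 = 406.294 mg/L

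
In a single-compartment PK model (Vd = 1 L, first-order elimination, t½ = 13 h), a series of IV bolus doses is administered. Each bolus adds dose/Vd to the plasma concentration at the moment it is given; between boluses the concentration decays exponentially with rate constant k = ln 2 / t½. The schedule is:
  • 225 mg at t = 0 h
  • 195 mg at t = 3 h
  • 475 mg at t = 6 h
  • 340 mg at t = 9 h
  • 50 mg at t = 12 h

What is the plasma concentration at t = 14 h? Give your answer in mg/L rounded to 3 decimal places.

k = ln 2 / 13 = 0.05332 per h
Dose 1 (225 mg at t=0 h): 225·exp(−0.05332·14) = 106.659 mg/L
Dose 2 (195 mg at t=3 h): 195·exp(−0.05332·11) = 108.472 mg/L
Dose 3 (475 mg at t=6 h): 475·exp(−0.05332·8) = 310.059 mg/L
Dose 4 (340 mg at t=9 h): 340·exp(−0.05332·5) = 260.434 mg/L
Dose 5 (50 mg at t=12 h): 50·exp(−0.05332·2) = 44.943 mg/L
C(14) = 106.659 + 108.472 + 310.059 + 260.434 + 44.943 = 830.566 mg/L

830.566 mg/L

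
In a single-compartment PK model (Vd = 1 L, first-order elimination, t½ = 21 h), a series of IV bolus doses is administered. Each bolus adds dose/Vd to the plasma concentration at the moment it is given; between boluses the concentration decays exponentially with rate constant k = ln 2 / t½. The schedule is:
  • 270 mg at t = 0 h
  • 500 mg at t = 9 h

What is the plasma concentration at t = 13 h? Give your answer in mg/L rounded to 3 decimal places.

k = ln 2 / 21 = 0.03301 per h
Dose 1 (270 mg at t=0 h): 270·exp(−0.03301·13) = 175.797 mg/L
Dose 2 (500 mg at t=9 h): 500·exp(−0.03301·4) = 438.158 mg/L
C(13) = 175.797 + 438.158 = 613.955 mg/L

613.955 mg/L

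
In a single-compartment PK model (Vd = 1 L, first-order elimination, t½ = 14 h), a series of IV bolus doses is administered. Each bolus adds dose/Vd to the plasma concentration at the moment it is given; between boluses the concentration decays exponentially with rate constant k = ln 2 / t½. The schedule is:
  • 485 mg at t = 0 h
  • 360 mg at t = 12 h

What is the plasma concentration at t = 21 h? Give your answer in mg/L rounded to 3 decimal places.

k = ln 2 / 14 = 0.04951 per h
Dose 1 (485 mg at t=0 h): 485·exp(−0.04951·21) = 171.473 mg/L
Dose 2 (360 mg at t=12 h): 360·exp(−0.04951·9) = 230.560 mg/L
C(21) = 171.473 + 230.560 = 402.033 mg/L

402.033 mg/L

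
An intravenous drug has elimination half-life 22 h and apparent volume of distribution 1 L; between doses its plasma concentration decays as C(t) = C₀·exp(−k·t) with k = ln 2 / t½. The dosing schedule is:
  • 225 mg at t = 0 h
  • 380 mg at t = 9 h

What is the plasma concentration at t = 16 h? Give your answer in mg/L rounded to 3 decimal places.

k = ln 2 / 22 = 0.03151 per h
Dose 1 (225 mg at t=0 h): 225·exp(−0.03151·16) = 135.910 mg/L
Dose 2 (380 mg at t=9 h): 380·exp(−0.03151·7) = 304.790 mg/L
C(16) = 135.910 + 304.790 = 440.700 mg/L

440.700 mg/L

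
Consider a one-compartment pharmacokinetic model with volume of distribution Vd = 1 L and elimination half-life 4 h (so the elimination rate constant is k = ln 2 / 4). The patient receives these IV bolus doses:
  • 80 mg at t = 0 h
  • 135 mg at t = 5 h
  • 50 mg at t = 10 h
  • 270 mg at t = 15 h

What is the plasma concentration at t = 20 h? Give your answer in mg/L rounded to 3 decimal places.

134.894 mg/L

k = ln 2 / 4 = 0.17329 per h
Dose 1 (80 mg at t=0 h): 80·exp(−0.17329·20) = 2.500 mg/L
Dose 2 (135 mg at t=5 h): 135·exp(−0.17329·15) = 10.034 mg/L
Dose 3 (50 mg at t=10 h): 50·exp(−0.17329·10) = 8.839 mg/L
Dose 4 (270 mg at t=15 h): 270·exp(−0.17329·5) = 113.521 mg/L
C(20) = 2.500 + 10.034 + 8.839 + 113.521 = 134.894 mg/L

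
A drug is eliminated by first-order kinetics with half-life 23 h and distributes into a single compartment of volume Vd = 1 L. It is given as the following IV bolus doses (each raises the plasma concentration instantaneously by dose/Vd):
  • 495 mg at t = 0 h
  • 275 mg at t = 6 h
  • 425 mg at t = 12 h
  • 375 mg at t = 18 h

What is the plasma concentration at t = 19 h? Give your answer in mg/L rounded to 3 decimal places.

k = ln 2 / 23 = 0.03014 per h
Dose 1 (495 mg at t=0 h): 495·exp(−0.03014·19) = 279.208 mg/L
Dose 2 (275 mg at t=6 h): 275·exp(−0.03014·13) = 185.860 mg/L
Dose 3 (425 mg at t=12 h): 425·exp(−0.03014·7) = 344.168 mg/L
Dose 4 (375 mg at t=18 h): 375·exp(−0.03014·1) = 363.867 mg/L
C(19) = 279.208 + 185.860 + 344.168 + 363.867 = 1173.104 mg/L

1173.104 mg/L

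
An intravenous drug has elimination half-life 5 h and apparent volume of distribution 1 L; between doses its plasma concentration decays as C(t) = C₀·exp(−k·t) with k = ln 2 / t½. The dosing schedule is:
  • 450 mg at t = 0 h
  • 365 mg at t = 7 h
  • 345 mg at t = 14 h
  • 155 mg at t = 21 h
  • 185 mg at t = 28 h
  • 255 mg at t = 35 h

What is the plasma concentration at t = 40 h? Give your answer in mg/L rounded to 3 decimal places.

k = ln 2 / 5 = 0.13863 per h
Dose 1 (450 mg at t=0 h): 450·exp(−0.13863·40) = 1.758 mg/L
Dose 2 (365 mg at t=7 h): 365·exp(−0.13863·33) = 3.763 mg/L
Dose 3 (345 mg at t=14 h): 345·exp(−0.13863·26) = 9.386 mg/L
Dose 4 (155 mg at t=21 h): 155·exp(−0.13863·19) = 11.128 mg/L
Dose 5 (185 mg at t=28 h): 185·exp(−0.13863·12) = 35.051 mg/L
Dose 6 (255 mg at t=35 h): 255·exp(−0.13863·5) = 127.500 mg/L
C(40) = 1.758 + 3.763 + 9.386 + 11.128 + 35.051 + 127.500 = 188.585 mg/L

188.585 mg/L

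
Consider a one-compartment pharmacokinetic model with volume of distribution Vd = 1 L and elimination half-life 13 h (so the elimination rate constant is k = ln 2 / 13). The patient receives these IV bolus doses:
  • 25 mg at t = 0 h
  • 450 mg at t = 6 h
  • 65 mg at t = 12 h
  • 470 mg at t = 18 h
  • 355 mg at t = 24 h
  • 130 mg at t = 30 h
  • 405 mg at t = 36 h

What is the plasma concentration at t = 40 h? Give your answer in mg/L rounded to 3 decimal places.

k = ln 2 / 13 = 0.05332 per h
Dose 1 (25 mg at t=0 h): 25·exp(−0.05332·40) = 2.963 mg/L
Dose 2 (450 mg at t=6 h): 450·exp(−0.05332·34) = 73.435 mg/L
Dose 3 (65 mg at t=12 h): 65·exp(−0.05332·28) = 14.606 mg/L
Dose 4 (470 mg at t=18 h): 470·exp(−0.05332·22) = 145.433 mg/L
Dose 5 (355 mg at t=24 h): 355·exp(−0.05332·16) = 151.262 mg/L
Dose 6 (130 mg at t=30 h): 130·exp(−0.05332·10) = 76.275 mg/L
Dose 7 (405 mg at t=36 h): 405·exp(−0.05332·4) = 327.213 mg/L
C(40) = 2.963 + 73.435 + 14.606 + 145.433 + 151.262 + 76.275 + 327.213 = 791.187 mg/L

791.187 mg/L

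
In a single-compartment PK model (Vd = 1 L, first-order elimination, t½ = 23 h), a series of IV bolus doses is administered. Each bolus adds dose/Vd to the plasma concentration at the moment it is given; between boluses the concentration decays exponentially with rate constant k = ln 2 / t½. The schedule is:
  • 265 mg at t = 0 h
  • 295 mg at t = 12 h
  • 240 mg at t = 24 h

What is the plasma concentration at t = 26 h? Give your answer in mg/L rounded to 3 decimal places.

k = ln 2 / 23 = 0.03014 per h
Dose 1 (265 mg at t=0 h): 265·exp(−0.03014·26) = 121.046 mg/L
Dose 2 (295 mg at t=12 h): 295·exp(−0.03014·14) = 193.458 mg/L
Dose 3 (240 mg at t=24 h): 240·exp(−0.03014·2) = 225.962 mg/L
C(26) = 121.046 + 193.458 + 225.962 = 540.466 mg/L

540.466 mg/L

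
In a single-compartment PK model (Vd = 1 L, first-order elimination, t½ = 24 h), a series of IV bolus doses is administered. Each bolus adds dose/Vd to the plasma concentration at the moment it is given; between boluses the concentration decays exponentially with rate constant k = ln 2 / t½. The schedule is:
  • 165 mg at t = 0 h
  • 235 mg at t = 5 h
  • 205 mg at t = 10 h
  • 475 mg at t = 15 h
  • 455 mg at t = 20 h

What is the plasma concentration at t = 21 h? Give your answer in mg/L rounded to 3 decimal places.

k = ln 2 / 24 = 0.02888 per h
Dose 1 (165 mg at t=0 h): 165·exp(−0.02888·21) = 89.967 mg/L
Dose 2 (235 mg at t=5 h): 235·exp(−0.02888·16) = 148.041 mg/L
Dose 3 (205 mg at t=10 h): 205·exp(−0.02888·11) = 149.204 mg/L
Dose 4 (475 mg at t=15 h): 475·exp(−0.02888·6) = 399.426 mg/L
Dose 5 (455 mg at t=20 h): 455·exp(−0.02888·1) = 442.047 mg/L
C(21) = 89.967 + 148.041 + 149.204 + 399.426 + 442.047 = 1228.685 mg/L

1228.685 mg/L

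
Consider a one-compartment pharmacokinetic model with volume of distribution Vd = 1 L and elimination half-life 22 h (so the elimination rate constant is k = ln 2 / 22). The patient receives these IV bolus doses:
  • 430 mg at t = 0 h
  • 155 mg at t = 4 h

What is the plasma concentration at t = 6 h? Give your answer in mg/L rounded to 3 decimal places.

k = ln 2 / 22 = 0.03151 per h
Dose 1 (430 mg at t=0 h): 430·exp(−0.03151·6) = 355.934 mg/L
Dose 2 (155 mg at t=4 h): 155·exp(−0.03151·2) = 145.534 mg/L
C(6) = 355.934 + 145.534 = 501.468 mg/L

501.468 mg/L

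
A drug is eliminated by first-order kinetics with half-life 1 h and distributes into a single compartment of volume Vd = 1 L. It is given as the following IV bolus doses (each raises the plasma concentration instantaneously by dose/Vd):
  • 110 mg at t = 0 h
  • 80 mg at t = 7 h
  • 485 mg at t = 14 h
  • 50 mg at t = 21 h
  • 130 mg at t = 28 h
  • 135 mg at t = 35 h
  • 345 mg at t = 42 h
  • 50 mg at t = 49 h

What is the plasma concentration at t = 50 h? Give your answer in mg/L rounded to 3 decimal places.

26.352 mg/L

k = ln 2 / 1 = 0.69315 per h
Dose 1 (110 mg at t=0 h): 110·exp(−0.69315·50) = 0.000 mg/L
Dose 2 (80 mg at t=7 h): 80·exp(−0.69315·43) = 0.000 mg/L
Dose 3 (485 mg at t=14 h): 485·exp(−0.69315·36) = 0.000 mg/L
Dose 4 (50 mg at t=21 h): 50·exp(−0.69315·29) = 0.000 mg/L
Dose 5 (130 mg at t=28 h): 130·exp(−0.69315·22) = 0.000 mg/L
Dose 6 (135 mg at t=35 h): 135·exp(−0.69315·15) = 0.004 mg/L
Dose 7 (345 mg at t=42 h): 345·exp(−0.69315·8) = 1.348 mg/L
Dose 8 (50 mg at t=49 h): 50·exp(−0.69315·1) = 25.000 mg/L
C(50) = 0.000 + 0.000 + 0.000 + 0.000 + 0.000 + 0.004 + 1.348 + 25.000 = 26.352 mg/L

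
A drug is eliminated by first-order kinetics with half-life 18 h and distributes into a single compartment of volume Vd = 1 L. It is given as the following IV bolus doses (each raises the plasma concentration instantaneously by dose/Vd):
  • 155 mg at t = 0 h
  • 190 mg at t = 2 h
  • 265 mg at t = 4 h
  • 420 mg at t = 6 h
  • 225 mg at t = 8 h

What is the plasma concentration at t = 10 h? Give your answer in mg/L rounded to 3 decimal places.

1023.781 mg/L

k = ln 2 / 18 = 0.03851 per h
Dose 1 (155 mg at t=0 h): 155·exp(−0.03851·10) = 105.461 mg/L
Dose 2 (190 mg at t=2 h): 190·exp(−0.03851·8) = 139.625 mg/L
Dose 3 (265 mg at t=4 h): 265·exp(−0.03851·6) = 210.331 mg/L
Dose 4 (420 mg at t=6 h): 420·exp(−0.03851·4) = 360.042 mg/L
Dose 5 (225 mg at t=8 h): 225·exp(−0.03851·2) = 208.322 mg/L
C(10) = 105.461 + 139.625 + 210.331 + 360.042 + 208.322 = 1023.781 mg/L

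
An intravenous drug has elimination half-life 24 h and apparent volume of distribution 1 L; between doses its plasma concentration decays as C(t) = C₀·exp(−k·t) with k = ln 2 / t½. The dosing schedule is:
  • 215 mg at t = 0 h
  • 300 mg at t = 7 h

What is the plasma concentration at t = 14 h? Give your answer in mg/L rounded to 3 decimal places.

388.583 mg/L

k = ln 2 / 24 = 0.02888 per h
Dose 1 (215 mg at t=0 h): 215·exp(−0.02888·14) = 143.495 mg/L
Dose 2 (300 mg at t=7 h): 300·exp(−0.02888·7) = 245.087 mg/L
C(14) = 143.495 + 245.087 = 388.583 mg/L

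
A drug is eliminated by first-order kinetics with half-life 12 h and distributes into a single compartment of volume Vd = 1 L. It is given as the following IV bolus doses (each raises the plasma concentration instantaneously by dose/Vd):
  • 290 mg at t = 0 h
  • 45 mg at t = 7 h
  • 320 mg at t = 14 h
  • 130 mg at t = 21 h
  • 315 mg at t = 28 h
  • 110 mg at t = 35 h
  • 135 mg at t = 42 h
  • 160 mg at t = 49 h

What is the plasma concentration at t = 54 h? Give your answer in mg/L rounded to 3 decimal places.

k = ln 2 / 12 = 0.05776 per h
Dose 1 (290 mg at t=0 h): 290·exp(−0.05776·54) = 12.816 mg/L
Dose 2 (45 mg at t=7 h): 45·exp(−0.05776·47) = 2.980 mg/L
Dose 3 (320 mg at t=14 h): 320·exp(−0.05776·40) = 31.748 mg/L
Dose 4 (130 mg at t=21 h): 130·exp(−0.05776·33) = 19.325 mg/L
Dose 5 (315 mg at t=28 h): 315·exp(−0.05776·26) = 70.158 mg/L
Dose 6 (110 mg at t=35 h): 110·exp(−0.05776·19) = 36.708 mg/L
Dose 7 (135 mg at t=42 h): 135·exp(−0.05776·12) = 67.500 mg/L
Dose 8 (160 mg at t=49 h): 160·exp(−0.05776·5) = 119.865 mg/L
C(54) = 12.816 + 2.980 + 31.748 + 19.325 + 70.158 + 36.708 + 67.500 + 119.865 = 361.100 mg/L

361.100 mg/L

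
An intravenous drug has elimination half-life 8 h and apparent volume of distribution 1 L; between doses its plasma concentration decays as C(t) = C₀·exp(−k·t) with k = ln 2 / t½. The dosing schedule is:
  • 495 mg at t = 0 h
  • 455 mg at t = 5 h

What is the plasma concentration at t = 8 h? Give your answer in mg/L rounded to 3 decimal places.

k = ln 2 / 8 = 0.08664 per h
Dose 1 (495 mg at t=0 h): 495·exp(−0.08664·8) = 247.500 mg/L
Dose 2 (455 mg at t=5 h): 455·exp(−0.08664·3) = 350.853 mg/L
C(8) = 247.500 + 350.853 = 598.353 mg/L

598.353 mg/L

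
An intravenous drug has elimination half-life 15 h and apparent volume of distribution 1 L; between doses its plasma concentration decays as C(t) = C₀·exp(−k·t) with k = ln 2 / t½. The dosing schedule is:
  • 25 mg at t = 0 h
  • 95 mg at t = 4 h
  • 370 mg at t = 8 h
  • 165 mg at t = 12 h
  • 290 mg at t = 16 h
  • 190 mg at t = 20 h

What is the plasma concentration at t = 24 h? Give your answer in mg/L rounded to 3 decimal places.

675.674 mg/L

k = ln 2 / 15 = 0.04621 per h
Dose 1 (25 mg at t=0 h): 25·exp(−0.04621·24) = 8.247 mg/L
Dose 2 (95 mg at t=4 h): 95·exp(−0.04621·20) = 37.701 mg/L
Dose 3 (370 mg at t=8 h): 370·exp(−0.04621·16) = 176.646 mg/L
Dose 4 (165 mg at t=12 h): 165·exp(−0.04621·12) = 94.768 mg/L
Dose 5 (290 mg at t=16 h): 290·exp(−0.04621·8) = 200.377 mg/L
Dose 6 (190 mg at t=20 h): 190·exp(−0.04621·4) = 157.935 mg/L
C(24) = 8.247 + 37.701 + 176.646 + 94.768 + 200.377 + 157.935 = 675.674 mg/L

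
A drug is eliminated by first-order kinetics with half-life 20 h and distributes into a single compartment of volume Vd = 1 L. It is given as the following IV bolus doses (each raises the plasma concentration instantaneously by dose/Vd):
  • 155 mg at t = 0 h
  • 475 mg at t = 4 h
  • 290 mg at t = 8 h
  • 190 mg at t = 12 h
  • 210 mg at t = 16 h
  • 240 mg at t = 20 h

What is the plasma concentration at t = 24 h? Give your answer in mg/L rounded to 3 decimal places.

964.965 mg/L

k = ln 2 / 20 = 0.03466 per h
Dose 1 (155 mg at t=0 h): 155·exp(−0.03466·24) = 67.468 mg/L
Dose 2 (475 mg at t=4 h): 475·exp(−0.03466·20) = 237.500 mg/L
Dose 3 (290 mg at t=8 h): 290·exp(−0.03466·16) = 166.561 mg/L
Dose 4 (190 mg at t=12 h): 190·exp(−0.03466·12) = 125.353 mg/L
Dose 5 (210 mg at t=16 h): 210·exp(−0.03466·8) = 159.150 mg/L
Dose 6 (240 mg at t=20 h): 240·exp(−0.03466·4) = 208.932 mg/L
C(24) = 67.468 + 237.500 + 166.561 + 125.353 + 159.150 + 208.932 = 964.965 mg/L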